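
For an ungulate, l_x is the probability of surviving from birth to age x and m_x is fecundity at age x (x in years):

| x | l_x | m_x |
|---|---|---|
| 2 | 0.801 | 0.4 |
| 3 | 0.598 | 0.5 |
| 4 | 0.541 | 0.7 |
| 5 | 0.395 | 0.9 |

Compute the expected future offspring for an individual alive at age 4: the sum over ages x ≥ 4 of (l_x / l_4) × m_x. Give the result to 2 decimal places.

l_4 = 0.541. Conditional survival from age 4 to x is l_x / l_4.
  x=4: (0.541/0.541) × 0.7 = 0.7000
  x=5: (0.395/0.541) × 0.9 = 0.6571
Sum = 0.7000 + 0.6571 = 1.3571

1.36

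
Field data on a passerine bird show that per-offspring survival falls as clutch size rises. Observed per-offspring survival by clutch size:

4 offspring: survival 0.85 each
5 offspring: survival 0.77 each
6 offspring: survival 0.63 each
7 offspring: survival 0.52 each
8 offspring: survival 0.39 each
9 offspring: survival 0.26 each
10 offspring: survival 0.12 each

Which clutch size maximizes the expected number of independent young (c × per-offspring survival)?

Expected independent young = c × s(c):
  c=4: 4 × 0.85 = 3.400
  c=5: 5 × 0.77 = 3.850
  c=6: 6 × 0.63 = 3.780
  c=7: 7 × 0.52 = 3.640
  c=8: 8 × 0.39 = 3.120
  c=9: 9 × 0.26 = 2.340
  c=10: 10 × 0.12 = 1.200
Maximum at c = 5 (3.850 independent young).

5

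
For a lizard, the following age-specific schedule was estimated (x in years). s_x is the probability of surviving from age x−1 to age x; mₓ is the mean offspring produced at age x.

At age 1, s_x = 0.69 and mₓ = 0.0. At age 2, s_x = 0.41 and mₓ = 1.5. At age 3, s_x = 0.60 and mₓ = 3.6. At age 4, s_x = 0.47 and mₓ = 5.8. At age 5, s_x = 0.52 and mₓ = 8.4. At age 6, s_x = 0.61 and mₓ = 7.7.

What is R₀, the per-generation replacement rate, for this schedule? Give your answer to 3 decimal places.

2.041

Survivorship from birth: l_x = s_1·s_2·…·s_x.
  l_1 = 0.69000
  l_2 = 0.28290
  l_3 = 0.16974
  l_4 = 0.07978
  l_5 = 0.04148
  l_6 = 0.02531
R₀ = Σ l_x mₓ:
  age 1: 0.69000 × 0.0 = 0.0000
  age 2: 0.28290 × 1.5 = 0.4244
  age 3: 0.16974 × 3.6 = 0.6111
  age 4: 0.07978 × 5.8 = 0.4627
  age 5: 0.04148 × 8.4 = 0.3484
  age 6: 0.02531 × 7.7 = 0.1949
R₀ = 0.0000 + 0.4244 + 0.6111 + 0.4627 + 0.3484 + 0.1949 = 2.0415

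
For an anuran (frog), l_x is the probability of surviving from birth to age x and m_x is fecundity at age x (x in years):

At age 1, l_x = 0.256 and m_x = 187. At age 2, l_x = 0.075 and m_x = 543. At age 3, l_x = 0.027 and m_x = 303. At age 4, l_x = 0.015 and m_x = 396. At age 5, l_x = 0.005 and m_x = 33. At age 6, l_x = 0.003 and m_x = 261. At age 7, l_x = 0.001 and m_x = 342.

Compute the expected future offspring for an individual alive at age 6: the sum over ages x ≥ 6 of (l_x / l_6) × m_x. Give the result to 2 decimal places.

l_6 = 0.003. Conditional survival from age 6 to x is l_x / l_6.
  x=6: (0.003/0.003) × 261 = 261.0000
  x=7: (0.001/0.003) × 342 = 114.0000
Sum = 261.0000 + 114.0000 = 375.0000

375.00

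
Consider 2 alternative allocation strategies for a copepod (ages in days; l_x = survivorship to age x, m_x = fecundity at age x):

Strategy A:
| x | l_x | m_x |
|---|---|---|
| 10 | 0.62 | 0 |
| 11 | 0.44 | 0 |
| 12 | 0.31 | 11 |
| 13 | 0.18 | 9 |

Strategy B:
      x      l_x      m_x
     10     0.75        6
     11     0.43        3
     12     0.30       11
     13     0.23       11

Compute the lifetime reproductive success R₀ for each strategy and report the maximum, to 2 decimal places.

Strategy A: R₀ = 0.62×0 + 0.44×0 + 0.31×11 + 0.18×9 = 5.0300
Strategy B: R₀ = 0.75×6 + 0.43×3 + 0.30×11 + 0.23×11 = 11.6200
Highest R₀: strategy B with 11.6200.

11.62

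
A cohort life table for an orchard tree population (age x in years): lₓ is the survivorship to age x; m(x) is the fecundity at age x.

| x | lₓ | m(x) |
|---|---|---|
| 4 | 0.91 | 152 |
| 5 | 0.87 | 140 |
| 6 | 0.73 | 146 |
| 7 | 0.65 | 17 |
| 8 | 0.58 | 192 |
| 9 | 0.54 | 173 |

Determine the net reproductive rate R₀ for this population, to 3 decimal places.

582.530

R₀ = Σ lₓ m(x):
  age 4: 0.91 × 152 = 138.3200
  age 5: 0.87 × 140 = 121.8000
  age 6: 0.73 × 146 = 106.5800
  age 7: 0.65 × 17 = 11.0500
  age 8: 0.58 × 192 = 111.3600
  age 9: 0.54 × 173 = 93.4200
R₀ = 138.3200 + 121.8000 + 106.5800 + 11.0500 + 111.3600 + 93.4200 = 582.5300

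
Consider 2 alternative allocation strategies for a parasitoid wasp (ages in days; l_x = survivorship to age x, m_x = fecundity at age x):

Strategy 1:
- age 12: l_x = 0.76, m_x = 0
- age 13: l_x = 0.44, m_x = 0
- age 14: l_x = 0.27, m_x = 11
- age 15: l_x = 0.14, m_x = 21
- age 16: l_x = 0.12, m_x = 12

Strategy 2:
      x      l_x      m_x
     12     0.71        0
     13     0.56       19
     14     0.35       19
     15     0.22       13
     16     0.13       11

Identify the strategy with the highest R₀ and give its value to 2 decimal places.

Strategy 1: R₀ = 0.76×0 + 0.44×0 + 0.27×11 + 0.14×21 + 0.12×12 = 7.3500
Strategy 2: R₀ = 0.71×0 + 0.56×19 + 0.35×19 + 0.22×13 + 0.13×11 = 21.5800
Highest R₀: strategy 2 with 21.5800.

21.58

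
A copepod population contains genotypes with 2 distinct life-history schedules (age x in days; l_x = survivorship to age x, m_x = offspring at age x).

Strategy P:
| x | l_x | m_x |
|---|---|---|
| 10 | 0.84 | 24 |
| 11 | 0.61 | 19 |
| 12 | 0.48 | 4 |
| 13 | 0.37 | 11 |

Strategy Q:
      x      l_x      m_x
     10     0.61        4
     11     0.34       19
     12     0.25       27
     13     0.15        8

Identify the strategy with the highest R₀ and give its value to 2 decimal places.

Strategy P: R₀ = 0.84×24 + 0.61×19 + 0.48×4 + 0.37×11 = 37.7400
Strategy Q: R₀ = 0.61×4 + 0.34×19 + 0.25×27 + 0.15×8 = 16.8500
Highest R₀: strategy P with 37.7400.

37.74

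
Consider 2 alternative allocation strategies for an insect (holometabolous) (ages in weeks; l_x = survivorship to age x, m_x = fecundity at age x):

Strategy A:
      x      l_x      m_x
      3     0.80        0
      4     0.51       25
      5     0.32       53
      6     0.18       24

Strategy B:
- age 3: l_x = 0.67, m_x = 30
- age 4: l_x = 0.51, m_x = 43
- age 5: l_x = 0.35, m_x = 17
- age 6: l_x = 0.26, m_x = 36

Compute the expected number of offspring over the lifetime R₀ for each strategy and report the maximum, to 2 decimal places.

Strategy A: R₀ = 0.80×0 + 0.51×25 + 0.32×53 + 0.18×24 = 34.0300
Strategy B: R₀ = 0.67×30 + 0.51×43 + 0.35×17 + 0.26×36 = 57.3400
Highest R₀: strategy B with 57.3400.

57.34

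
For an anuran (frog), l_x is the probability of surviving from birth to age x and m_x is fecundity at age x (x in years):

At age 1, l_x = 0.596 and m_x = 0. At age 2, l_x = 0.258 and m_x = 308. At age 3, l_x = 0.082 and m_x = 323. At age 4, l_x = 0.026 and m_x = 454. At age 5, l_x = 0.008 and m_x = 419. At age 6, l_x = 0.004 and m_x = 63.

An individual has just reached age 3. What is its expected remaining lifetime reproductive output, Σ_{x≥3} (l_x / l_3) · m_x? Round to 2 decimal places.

510.90

l_3 = 0.082. Conditional survival from age 3 to x is l_x / l_3.
  x=3: (0.082/0.082) × 323 = 323.0000
  x=4: (0.026/0.082) × 454 = 143.9512
  x=5: (0.008/0.082) × 419 = 40.8780
  x=6: (0.004/0.082) × 63 = 3.0732
Sum = 323.0000 + 143.9512 + 40.8780 + 3.0732 = 510.9024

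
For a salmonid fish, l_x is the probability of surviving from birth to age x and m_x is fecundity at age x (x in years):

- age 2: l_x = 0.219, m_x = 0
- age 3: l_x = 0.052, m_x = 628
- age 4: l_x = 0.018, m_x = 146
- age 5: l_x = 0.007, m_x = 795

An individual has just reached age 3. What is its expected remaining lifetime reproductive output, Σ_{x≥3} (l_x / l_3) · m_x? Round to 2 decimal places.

785.56

l_3 = 0.052. Conditional survival from age 3 to x is l_x / l_3.
  x=3: (0.052/0.052) × 628 = 628.0000
  x=4: (0.018/0.052) × 146 = 50.5385
  x=5: (0.007/0.052) × 795 = 107.0192
Sum = 628.0000 + 50.5385 + 107.0192 = 785.5577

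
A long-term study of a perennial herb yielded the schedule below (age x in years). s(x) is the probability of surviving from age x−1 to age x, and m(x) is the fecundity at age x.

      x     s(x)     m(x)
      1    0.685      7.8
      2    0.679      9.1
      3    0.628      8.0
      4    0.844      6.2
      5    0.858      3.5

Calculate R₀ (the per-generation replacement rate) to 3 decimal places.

Survivorship from birth: l_x = s_1·s_2·…·s_x.
  l_1 = 0.68500
  l_2 = 0.46512
  l_3 = 0.29209
  l_4 = 0.24653
  l_5 = 0.21152
R₀ = Σ l_x m(x):
  age 1: 0.68500 × 7.8 = 5.3430
  age 2: 0.46512 × 9.1 = 4.2326
  age 3: 0.29209 × 8.0 = 2.3367
  age 4: 0.24653 × 6.2 = 1.5285
  age 5: 0.21152 × 3.5 = 0.7403
R₀ = 5.3430 + 4.2326 + 2.3367 + 1.5285 + 0.7403 = 14.1811

14.181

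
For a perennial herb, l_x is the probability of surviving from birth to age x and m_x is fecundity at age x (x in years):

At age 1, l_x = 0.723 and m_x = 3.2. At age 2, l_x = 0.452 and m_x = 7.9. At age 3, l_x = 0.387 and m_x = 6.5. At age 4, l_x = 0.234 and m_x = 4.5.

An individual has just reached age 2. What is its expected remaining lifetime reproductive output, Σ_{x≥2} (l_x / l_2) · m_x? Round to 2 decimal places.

15.79

l_2 = 0.452. Conditional survival from age 2 to x is l_x / l_2.
  x=2: (0.452/0.452) × 7.9 = 7.9000
  x=3: (0.387/0.452) × 6.5 = 5.5653
  x=4: (0.234/0.452) × 4.5 = 2.3296
Sum = 7.9000 + 5.5653 + 2.3296 = 15.7949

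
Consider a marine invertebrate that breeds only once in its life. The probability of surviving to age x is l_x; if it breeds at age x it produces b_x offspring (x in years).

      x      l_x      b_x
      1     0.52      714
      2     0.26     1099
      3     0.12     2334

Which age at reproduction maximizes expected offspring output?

1

Expected offspring if breeding at age x = l_x × b_x:
  age 1: 0.52 × 714 = 371.280
  age 2: 0.26 × 1099 = 285.740
  age 3: 0.12 × 2334 = 280.080
Maximum at age 1 (371.280).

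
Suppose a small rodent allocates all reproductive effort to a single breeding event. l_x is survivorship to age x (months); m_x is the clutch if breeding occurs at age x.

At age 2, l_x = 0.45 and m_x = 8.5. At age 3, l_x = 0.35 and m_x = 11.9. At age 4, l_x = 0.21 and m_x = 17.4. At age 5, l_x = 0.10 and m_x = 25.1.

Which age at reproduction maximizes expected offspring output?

Expected offspring if breeding at age x = l_x × m_x:
  age 2: 0.45 × 8.5 = 3.825
  age 3: 0.35 × 11.9 = 4.165
  age 4: 0.21 × 17.4 = 3.654
  age 5: 0.10 × 25.1 = 2.510
Maximum at age 3 (4.165).

3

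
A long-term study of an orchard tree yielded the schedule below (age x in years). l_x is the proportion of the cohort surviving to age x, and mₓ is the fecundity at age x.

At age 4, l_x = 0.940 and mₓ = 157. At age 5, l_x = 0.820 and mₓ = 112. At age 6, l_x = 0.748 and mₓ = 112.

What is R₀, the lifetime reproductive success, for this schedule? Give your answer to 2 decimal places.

R₀ = Σ l_x mₓ:
  age 4: 0.940 × 157 = 147.5800
  age 5: 0.820 × 112 = 91.8400
  age 6: 0.748 × 112 = 83.7760
R₀ = 147.5800 + 91.8400 + 83.7760 = 323.1960

323.20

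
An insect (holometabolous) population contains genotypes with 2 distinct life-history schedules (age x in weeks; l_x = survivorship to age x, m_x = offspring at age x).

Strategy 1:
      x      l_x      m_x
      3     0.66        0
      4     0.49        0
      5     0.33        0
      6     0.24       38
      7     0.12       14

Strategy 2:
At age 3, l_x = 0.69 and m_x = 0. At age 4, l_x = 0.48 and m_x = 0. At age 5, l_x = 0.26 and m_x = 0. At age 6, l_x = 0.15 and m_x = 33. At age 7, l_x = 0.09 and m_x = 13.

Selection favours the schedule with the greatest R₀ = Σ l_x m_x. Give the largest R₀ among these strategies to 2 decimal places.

10.80

Strategy 1: R₀ = 0.66×0 + 0.49×0 + 0.33×0 + 0.24×38 + 0.12×14 = 10.8000
Strategy 2: R₀ = 0.69×0 + 0.48×0 + 0.26×0 + 0.15×33 + 0.09×13 = 6.1200
Highest R₀: strategy 1 with 10.8000.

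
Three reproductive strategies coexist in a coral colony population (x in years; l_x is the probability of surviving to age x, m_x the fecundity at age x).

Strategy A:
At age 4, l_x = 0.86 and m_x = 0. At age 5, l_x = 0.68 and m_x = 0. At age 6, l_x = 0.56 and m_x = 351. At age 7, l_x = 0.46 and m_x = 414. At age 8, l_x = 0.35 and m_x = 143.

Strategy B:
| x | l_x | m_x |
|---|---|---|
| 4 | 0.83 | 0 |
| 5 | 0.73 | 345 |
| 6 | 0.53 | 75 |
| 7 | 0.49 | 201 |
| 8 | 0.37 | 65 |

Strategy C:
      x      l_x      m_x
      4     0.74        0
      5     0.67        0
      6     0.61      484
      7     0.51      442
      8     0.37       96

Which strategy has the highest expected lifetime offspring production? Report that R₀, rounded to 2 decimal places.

556.18

Strategy A: R₀ = 0.86×0 + 0.68×0 + 0.56×351 + 0.46×414 + 0.35×143 = 437.0500
Strategy B: R₀ = 0.83×0 + 0.73×345 + 0.53×75 + 0.49×201 + 0.37×65 = 414.1400
Strategy C: R₀ = 0.74×0 + 0.67×0 + 0.61×484 + 0.51×442 + 0.37×96 = 556.1800
Highest R₀: strategy C with 556.1800.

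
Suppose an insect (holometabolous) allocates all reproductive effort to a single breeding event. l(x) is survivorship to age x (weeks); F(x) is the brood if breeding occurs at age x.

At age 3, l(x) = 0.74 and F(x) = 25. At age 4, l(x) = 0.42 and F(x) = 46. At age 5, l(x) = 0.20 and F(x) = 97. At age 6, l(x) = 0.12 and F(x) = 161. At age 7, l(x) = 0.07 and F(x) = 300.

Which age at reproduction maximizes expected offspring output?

Expected offspring if breeding at age x = l(x) × F(x):
  age 3: 0.74 × 25 = 18.500
  age 4: 0.42 × 46 = 19.320
  age 5: 0.20 × 97 = 19.400
  age 6: 0.12 × 161 = 19.320
  age 7: 0.07 × 300 = 21.000
Maximum at age 7 (21.000).

7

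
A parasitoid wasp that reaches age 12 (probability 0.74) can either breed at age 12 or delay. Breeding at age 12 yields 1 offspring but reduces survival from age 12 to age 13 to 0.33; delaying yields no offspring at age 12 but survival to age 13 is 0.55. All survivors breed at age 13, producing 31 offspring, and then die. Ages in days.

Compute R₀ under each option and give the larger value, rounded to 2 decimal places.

12.62

breed at age 12: R₀ = 0.74 × (1 + 0.33 × 31) = 0.74 × 11.2300 = 8.3102
delay to age 13: R₀ = 0.74 × (0.55 × 31) = 0.74 × 17.0500 = 12.6170
Higher: delay to age 13 (12.6170).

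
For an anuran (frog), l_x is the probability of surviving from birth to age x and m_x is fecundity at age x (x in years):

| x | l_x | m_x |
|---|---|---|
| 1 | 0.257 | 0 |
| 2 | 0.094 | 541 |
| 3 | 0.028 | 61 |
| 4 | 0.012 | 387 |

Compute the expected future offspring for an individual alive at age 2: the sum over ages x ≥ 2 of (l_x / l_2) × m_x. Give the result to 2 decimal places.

l_2 = 0.094. Conditional survival from age 2 to x is l_x / l_2.
  x=2: (0.094/0.094) × 541 = 541.0000
  x=3: (0.028/0.094) × 61 = 18.1702
  x=4: (0.012/0.094) × 387 = 49.4043
Sum = 541.0000 + 18.1702 + 49.4043 = 608.5745

608.57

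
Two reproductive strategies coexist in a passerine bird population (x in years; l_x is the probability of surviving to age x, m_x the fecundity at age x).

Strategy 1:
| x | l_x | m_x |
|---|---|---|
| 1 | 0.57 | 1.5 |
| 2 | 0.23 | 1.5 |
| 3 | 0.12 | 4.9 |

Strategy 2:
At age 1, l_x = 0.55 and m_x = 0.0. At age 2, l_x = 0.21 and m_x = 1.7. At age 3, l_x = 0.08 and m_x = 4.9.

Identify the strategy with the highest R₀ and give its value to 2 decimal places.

Strategy 1: R₀ = 0.57×1.5 + 0.23×1.5 + 0.12×4.9 = 1.7880
Strategy 2: R₀ = 0.55×0.0 + 0.21×1.7 + 0.08×4.9 = 0.7490
Highest R₀: strategy 1 with 1.7880.

1.79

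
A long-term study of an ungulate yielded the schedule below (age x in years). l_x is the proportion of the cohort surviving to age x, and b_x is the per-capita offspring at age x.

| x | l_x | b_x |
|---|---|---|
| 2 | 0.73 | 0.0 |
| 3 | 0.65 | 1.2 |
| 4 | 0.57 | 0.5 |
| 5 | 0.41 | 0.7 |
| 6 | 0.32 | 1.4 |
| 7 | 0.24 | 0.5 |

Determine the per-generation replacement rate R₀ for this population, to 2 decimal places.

R₀ = Σ l_x b_x:
  age 2: 0.73 × 0.0 = 0.0000
  age 3: 0.65 × 1.2 = 0.7800
  age 4: 0.57 × 0.5 = 0.2850
  age 5: 0.41 × 0.7 = 0.2870
  age 6: 0.32 × 1.4 = 0.4480
  age 7: 0.24 × 0.5 = 0.1200
R₀ = 0.0000 + 0.7800 + 0.2850 + 0.2870 + 0.4480 + 0.1200 = 1.9200

1.92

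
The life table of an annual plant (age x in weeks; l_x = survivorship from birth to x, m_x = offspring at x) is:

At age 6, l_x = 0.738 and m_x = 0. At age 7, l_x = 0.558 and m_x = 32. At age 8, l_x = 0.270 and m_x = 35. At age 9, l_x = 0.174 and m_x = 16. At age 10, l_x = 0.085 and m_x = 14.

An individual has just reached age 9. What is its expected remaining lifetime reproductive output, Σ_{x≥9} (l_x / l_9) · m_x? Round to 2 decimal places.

l_9 = 0.174. Conditional survival from age 9 to x is l_x / l_9.
  x=9: (0.174/0.174) × 16 = 16.0000
  x=10: (0.085/0.174) × 14 = 6.8391
Sum = 16.0000 + 6.8391 = 22.8391

22.84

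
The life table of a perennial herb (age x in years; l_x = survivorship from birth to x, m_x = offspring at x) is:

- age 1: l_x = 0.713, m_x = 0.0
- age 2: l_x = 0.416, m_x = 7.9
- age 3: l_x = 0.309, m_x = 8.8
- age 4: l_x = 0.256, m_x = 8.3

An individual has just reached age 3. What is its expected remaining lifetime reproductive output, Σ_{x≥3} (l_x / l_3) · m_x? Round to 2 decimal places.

15.68

l_3 = 0.309. Conditional survival from age 3 to x is l_x / l_3.
  x=3: (0.309/0.309) × 8.8 = 8.8000
  x=4: (0.256/0.309) × 8.3 = 6.8764
Sum = 8.8000 + 6.8764 = 15.6764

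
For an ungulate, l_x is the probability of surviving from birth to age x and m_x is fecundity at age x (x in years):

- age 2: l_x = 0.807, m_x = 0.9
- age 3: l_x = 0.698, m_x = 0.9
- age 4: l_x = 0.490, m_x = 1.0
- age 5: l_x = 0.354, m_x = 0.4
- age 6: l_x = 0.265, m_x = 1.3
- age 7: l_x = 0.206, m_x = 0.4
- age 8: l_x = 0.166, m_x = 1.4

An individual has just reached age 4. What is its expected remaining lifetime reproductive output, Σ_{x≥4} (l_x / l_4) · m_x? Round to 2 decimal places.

2.63

l_4 = 0.490. Conditional survival from age 4 to x is l_x / l_4.
  x=4: (0.490/0.490) × 1.0 = 1.0000
  x=5: (0.354/0.490) × 0.4 = 0.2890
  x=6: (0.265/0.490) × 1.3 = 0.7031
  x=7: (0.206/0.490) × 0.4 = 0.1682
  x=8: (0.166/0.490) × 1.4 = 0.4743
Sum = 1.0000 + 0.2890 + 0.7031 + 0.1682 + 0.4743 = 2.6345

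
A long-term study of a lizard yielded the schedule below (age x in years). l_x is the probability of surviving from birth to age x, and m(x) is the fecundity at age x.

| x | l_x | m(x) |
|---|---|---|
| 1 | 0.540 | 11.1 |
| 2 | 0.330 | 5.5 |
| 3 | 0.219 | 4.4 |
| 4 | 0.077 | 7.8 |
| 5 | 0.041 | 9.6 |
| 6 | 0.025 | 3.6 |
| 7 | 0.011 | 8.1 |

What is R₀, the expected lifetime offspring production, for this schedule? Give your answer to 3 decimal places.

R₀ = Σ l_x m(x):
  age 1: 0.540 × 11.1 = 5.9940
  age 2: 0.330 × 5.5 = 1.8150
  age 3: 0.219 × 4.4 = 0.9636
  age 4: 0.077 × 7.8 = 0.6006
  age 5: 0.041 × 9.6 = 0.3936
  age 6: 0.025 × 3.6 = 0.0900
  age 7: 0.011 × 8.1 = 0.0891
R₀ = 5.9940 + 1.8150 + 0.9636 + 0.6006 + 0.3936 + 0.0900 + 0.0891 = 9.9459

9.946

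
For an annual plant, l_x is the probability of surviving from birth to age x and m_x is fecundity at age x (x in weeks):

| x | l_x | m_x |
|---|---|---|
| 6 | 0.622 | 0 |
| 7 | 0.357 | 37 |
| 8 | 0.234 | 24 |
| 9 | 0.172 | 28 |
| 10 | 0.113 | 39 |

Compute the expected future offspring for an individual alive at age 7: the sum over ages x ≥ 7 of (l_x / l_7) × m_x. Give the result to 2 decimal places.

l_7 = 0.357. Conditional survival from age 7 to x is l_x / l_7.
  x=7: (0.357/0.357) × 37 = 37.0000
  x=8: (0.234/0.357) × 24 = 15.7311
  x=9: (0.172/0.357) × 28 = 13.4902
  x=10: (0.113/0.357) × 39 = 12.3445
Sum = 37.0000 + 15.7311 + 13.4902 + 12.3445 = 78.5658

78.57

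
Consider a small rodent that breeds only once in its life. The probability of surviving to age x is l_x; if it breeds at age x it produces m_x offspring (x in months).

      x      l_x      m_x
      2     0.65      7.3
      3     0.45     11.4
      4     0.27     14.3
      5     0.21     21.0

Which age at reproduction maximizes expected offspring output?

3

Expected offspring if breeding at age x = l_x × m_x:
  age 2: 0.65 × 7.3 = 4.745
  age 3: 0.45 × 11.4 = 5.130
  age 4: 0.27 × 14.3 = 3.861
  age 5: 0.21 × 21.0 = 4.410
Maximum at age 3 (5.130).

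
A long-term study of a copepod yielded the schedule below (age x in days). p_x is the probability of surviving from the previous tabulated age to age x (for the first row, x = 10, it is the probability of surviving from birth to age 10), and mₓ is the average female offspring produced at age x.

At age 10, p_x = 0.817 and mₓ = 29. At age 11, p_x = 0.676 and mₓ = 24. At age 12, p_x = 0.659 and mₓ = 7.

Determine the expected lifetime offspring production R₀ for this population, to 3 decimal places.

39.496

Survivorship from birth: l_x = p_10·p_11·…·p_x.
  l_10 = 0.81700
  l_11 = 0.55229
  l_12 = 0.36396
R₀ = Σ l_x mₓ:
  age 10: 0.81700 × 29 = 23.6930
  age 11: 0.55229 × 24 = 13.2550
  age 12: 0.36396 × 7 = 2.5477
R₀ = 23.6930 + 13.2550 + 2.5477 = 39.4957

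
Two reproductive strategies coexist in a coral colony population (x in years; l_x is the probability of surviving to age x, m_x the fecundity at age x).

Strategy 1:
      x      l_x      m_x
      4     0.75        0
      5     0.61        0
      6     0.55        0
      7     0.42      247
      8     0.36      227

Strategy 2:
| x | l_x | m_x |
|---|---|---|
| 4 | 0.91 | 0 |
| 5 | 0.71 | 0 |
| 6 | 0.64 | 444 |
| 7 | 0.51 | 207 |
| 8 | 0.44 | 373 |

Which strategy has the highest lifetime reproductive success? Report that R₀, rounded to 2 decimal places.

553.85

Strategy 1: R₀ = 0.75×0 + 0.61×0 + 0.55×0 + 0.42×247 + 0.36×227 = 185.4600
Strategy 2: R₀ = 0.91×0 + 0.71×0 + 0.64×444 + 0.51×207 + 0.44×373 = 553.8500
Highest R₀: strategy 2 with 553.8500.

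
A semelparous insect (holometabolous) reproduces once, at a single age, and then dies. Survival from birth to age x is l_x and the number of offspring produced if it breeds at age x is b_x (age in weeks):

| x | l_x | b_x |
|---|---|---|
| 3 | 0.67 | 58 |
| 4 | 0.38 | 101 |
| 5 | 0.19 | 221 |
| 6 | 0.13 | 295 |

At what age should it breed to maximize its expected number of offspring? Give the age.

5

Expected offspring if breeding at age x = l_x × b_x:
  age 3: 0.67 × 58 = 38.860
  age 4: 0.38 × 101 = 38.380
  age 5: 0.19 × 221 = 41.990
  age 6: 0.13 × 295 = 38.350
Maximum at age 5 (41.990).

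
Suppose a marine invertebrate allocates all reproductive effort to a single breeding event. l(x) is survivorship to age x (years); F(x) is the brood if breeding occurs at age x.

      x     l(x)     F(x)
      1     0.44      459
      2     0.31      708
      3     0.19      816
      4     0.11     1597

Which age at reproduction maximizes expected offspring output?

Expected offspring if breeding at age x = l(x) × F(x):
  age 1: 0.44 × 459 = 201.960
  age 2: 0.31 × 708 = 219.480
  age 3: 0.19 × 816 = 155.040
  age 4: 0.11 × 1597 = 175.670
Maximum at age 2 (219.480).

2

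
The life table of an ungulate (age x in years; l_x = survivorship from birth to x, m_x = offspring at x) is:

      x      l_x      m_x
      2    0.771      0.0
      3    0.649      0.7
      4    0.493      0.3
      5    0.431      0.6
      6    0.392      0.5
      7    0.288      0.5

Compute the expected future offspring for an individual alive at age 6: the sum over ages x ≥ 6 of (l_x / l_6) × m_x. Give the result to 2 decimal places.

0.87

l_6 = 0.392. Conditional survival from age 6 to x is l_x / l_6.
  x=6: (0.392/0.392) × 0.5 = 0.5000
  x=7: (0.288/0.392) × 0.5 = 0.3673
Sum = 0.5000 + 0.3673 = 0.8673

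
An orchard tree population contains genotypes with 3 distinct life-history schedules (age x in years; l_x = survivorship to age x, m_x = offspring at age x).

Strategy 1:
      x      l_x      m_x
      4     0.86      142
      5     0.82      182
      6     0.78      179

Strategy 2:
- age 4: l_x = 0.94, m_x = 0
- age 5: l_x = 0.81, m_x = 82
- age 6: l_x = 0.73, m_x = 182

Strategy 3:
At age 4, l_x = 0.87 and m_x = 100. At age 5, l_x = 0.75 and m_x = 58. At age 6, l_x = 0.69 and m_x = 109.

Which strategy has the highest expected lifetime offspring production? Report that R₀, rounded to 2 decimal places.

410.98

Strategy 1: R₀ = 0.86×142 + 0.82×182 + 0.78×179 = 410.9800
Strategy 2: R₀ = 0.94×0 + 0.81×82 + 0.73×182 = 199.2800
Strategy 3: R₀ = 0.87×100 + 0.75×58 + 0.69×109 = 205.7100
Highest R₀: strategy 1 with 410.9800.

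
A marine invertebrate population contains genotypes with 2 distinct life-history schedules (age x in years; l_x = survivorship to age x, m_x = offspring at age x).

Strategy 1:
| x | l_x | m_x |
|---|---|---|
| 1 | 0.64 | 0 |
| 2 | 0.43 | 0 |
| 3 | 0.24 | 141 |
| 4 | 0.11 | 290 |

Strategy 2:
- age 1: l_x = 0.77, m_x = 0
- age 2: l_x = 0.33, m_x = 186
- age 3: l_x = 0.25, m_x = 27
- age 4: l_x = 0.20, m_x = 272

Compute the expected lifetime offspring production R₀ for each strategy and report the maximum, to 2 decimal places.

Strategy 1: R₀ = 0.64×0 + 0.43×0 + 0.24×141 + 0.11×290 = 65.7400
Strategy 2: R₀ = 0.77×0 + 0.33×186 + 0.25×27 + 0.20×272 = 122.5300
Highest R₀: strategy 2 with 122.5300.

122.53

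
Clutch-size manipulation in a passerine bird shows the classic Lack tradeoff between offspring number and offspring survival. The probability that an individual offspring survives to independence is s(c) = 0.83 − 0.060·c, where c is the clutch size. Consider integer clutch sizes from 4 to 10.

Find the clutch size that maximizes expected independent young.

Expected independent young = c × s(c):
  c=4: 4 × 0.590 = 2.360
  c=5: 5 × 0.530 = 2.650
  c=6: 6 × 0.470 = 2.820
  c=7: 7 × 0.410 = 2.870
  c=8: 8 × 0.350 = 2.800
  c=9: 9 × 0.290 = 2.610
  c=10: 10 × 0.230 = 2.300
Maximum at c = 7 (2.870 independent young).

7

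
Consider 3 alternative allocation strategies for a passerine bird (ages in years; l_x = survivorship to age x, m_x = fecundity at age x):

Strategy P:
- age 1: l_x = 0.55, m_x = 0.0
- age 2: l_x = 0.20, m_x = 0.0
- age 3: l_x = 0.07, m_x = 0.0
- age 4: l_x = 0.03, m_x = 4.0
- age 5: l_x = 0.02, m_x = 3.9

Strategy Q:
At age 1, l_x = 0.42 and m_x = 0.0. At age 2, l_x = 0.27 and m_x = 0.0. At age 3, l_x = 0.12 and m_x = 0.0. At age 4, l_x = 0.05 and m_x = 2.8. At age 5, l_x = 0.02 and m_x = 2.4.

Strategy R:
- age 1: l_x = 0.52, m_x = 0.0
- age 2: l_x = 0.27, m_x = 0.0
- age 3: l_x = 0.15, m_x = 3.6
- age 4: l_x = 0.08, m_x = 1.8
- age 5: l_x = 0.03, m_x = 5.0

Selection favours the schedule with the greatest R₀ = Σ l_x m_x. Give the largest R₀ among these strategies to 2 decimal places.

Strategy P: R₀ = 0.55×0.0 + 0.20×0.0 + 0.07×0.0 + 0.03×4.0 + 0.02×3.9 = 0.1980
Strategy Q: R₀ = 0.42×0.0 + 0.27×0.0 + 0.12×0.0 + 0.05×2.8 + 0.02×2.4 = 0.1880
Strategy R: R₀ = 0.52×0.0 + 0.27×0.0 + 0.15×3.6 + 0.08×1.8 + 0.03×5.0 = 0.8340
Highest R₀: strategy R with 0.8340.

0.83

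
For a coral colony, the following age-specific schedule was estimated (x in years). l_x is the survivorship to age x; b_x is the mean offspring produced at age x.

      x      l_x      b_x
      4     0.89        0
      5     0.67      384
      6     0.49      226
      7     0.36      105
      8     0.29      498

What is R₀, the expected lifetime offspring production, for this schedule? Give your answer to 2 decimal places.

R₀ = Σ l_x b_x:
  age 4: 0.89 × 0 = 0.0000
  age 5: 0.67 × 384 = 257.2800
  age 6: 0.49 × 226 = 110.7400
  age 7: 0.36 × 105 = 37.8000
  age 8: 0.29 × 498 = 144.4200
R₀ = 0.0000 + 257.2800 + 110.7400 + 37.8000 + 144.4200 = 550.2400

550.24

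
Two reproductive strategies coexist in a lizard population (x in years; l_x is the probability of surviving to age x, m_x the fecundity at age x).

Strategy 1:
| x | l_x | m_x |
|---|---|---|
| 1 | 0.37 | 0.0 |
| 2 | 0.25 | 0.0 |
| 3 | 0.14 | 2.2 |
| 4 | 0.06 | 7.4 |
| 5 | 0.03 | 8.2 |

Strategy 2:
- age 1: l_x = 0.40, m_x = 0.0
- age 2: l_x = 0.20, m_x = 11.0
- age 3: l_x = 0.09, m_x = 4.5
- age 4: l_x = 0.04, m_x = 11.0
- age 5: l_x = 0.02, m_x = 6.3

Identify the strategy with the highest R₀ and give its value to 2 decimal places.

3.17

Strategy 1: R₀ = 0.37×0.0 + 0.25×0.0 + 0.14×2.2 + 0.06×7.4 + 0.03×8.2 = 0.9980
Strategy 2: R₀ = 0.40×0.0 + 0.20×11.0 + 0.09×4.5 + 0.04×11.0 + 0.02×6.3 = 3.1710
Highest R₀: strategy 2 with 3.1710.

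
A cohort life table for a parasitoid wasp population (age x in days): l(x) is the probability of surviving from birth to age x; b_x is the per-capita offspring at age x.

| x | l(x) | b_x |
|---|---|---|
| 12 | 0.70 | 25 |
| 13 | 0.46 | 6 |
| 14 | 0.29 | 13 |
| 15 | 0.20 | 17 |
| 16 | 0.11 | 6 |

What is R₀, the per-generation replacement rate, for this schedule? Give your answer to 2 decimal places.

R₀ = Σ l(x) b_x:
  age 12: 0.70 × 25 = 17.5000
  age 13: 0.46 × 6 = 2.7600
  age 14: 0.29 × 13 = 3.7700
  age 15: 0.20 × 17 = 3.4000
  age 16: 0.11 × 6 = 0.6600
R₀ = 17.5000 + 2.7600 + 3.7700 + 3.4000 + 0.6600 = 28.0900

28.09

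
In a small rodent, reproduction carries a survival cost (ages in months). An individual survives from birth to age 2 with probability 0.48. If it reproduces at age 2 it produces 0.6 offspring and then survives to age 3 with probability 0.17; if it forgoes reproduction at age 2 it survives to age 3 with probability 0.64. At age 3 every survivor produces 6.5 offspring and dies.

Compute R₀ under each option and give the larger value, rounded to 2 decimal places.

2.00

breed at age 2: R₀ = 0.48 × (0.6 + 0.17 × 6.5) = 0.48 × 1.7050 = 0.8184
delay to age 3: R₀ = 0.48 × (0.64 × 6.5) = 0.48 × 4.1600 = 1.9968
Higher: delay to age 3 (1.9968).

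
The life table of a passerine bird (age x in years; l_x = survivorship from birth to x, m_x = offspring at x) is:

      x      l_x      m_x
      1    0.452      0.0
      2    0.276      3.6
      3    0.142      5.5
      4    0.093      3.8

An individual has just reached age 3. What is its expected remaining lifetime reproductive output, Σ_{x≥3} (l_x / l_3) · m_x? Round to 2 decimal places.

7.99

l_3 = 0.142. Conditional survival from age 3 to x is l_x / l_3.
  x=3: (0.142/0.142) × 5.5 = 5.5000
  x=4: (0.093/0.142) × 3.8 = 2.4887
Sum = 5.5000 + 2.4887 = 7.9887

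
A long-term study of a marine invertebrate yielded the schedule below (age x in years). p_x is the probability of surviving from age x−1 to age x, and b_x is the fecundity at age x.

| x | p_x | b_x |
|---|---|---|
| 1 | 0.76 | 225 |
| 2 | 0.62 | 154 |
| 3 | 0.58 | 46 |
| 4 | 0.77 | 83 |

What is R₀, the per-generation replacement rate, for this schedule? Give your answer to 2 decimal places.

Survivorship from birth: l_x = p_1·p_2·…·p_x.
  l_1 = 0.76000
  l_2 = 0.47120
  l_3 = 0.27330
  l_4 = 0.21044
R₀ = Σ l_x b_x:
  age 1: 0.76000 × 225 = 171.0000
  age 2: 0.47120 × 154 = 72.5648
  age 3: 0.27330 × 46 = 12.5718
  age 4: 0.21044 × 83 = 17.4665
R₀ = 171.0000 + 72.5648 + 12.5718 + 17.4665 = 273.6031

273.60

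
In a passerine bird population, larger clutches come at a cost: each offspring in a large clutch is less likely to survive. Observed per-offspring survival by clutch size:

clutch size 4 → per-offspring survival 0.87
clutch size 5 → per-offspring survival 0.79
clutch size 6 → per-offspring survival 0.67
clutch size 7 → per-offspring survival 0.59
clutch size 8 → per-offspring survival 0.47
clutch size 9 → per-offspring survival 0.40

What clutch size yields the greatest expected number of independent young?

7

Expected independent young = c × s(c):
  c=4: 4 × 0.87 = 3.480
  c=5: 5 × 0.79 = 3.950
  c=6: 6 × 0.67 = 4.020
  c=7: 7 × 0.59 = 4.130
  c=8: 8 × 0.47 = 3.760
  c=9: 9 × 0.40 = 3.600
Maximum at c = 7 (4.130 independent young).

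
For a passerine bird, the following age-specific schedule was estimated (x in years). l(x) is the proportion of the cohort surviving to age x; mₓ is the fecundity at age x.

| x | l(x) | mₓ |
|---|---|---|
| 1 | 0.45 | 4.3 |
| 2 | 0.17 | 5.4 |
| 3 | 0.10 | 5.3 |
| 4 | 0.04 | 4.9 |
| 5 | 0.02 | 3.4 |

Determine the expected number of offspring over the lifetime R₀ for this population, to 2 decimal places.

3.65

R₀ = Σ l(x) mₓ:
  age 1: 0.45 × 4.3 = 1.9350
  age 2: 0.17 × 5.4 = 0.9180
  age 3: 0.10 × 5.3 = 0.5300
  age 4: 0.04 × 4.9 = 0.1960
  age 5: 0.02 × 3.4 = 0.0680
R₀ = 1.9350 + 0.9180 + 0.5300 + 0.1960 + 0.0680 = 3.6470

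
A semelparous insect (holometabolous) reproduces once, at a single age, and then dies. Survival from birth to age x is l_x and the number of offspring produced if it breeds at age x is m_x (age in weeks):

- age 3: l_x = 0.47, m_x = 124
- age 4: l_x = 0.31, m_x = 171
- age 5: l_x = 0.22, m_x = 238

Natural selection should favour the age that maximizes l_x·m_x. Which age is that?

3

Expected offspring if breeding at age x = l_x × m_x:
  age 3: 0.47 × 124 = 58.280
  age 4: 0.31 × 171 = 53.010
  age 5: 0.22 × 238 = 52.360
Maximum at age 3 (58.280).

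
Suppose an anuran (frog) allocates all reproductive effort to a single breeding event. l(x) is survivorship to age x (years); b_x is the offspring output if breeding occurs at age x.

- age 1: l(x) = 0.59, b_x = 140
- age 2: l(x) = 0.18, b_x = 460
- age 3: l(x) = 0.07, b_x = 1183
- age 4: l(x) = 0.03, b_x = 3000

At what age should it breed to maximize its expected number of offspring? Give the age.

4

Expected offspring if breeding at age x = l(x) × b_x:
  age 1: 0.59 × 140 = 82.600
  age 2: 0.18 × 460 = 82.800
  age 3: 0.07 × 1183 = 82.810
  age 4: 0.03 × 3000 = 90.000
Maximum at age 4 (90.000).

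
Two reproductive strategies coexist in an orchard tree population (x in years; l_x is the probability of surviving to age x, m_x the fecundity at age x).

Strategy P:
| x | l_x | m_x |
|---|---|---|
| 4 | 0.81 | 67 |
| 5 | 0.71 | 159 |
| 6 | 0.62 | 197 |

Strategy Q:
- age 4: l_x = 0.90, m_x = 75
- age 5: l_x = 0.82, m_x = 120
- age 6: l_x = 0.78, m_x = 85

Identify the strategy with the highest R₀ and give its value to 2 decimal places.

289.30

Strategy P: R₀ = 0.81×67 + 0.71×159 + 0.62×197 = 289.3000
Strategy Q: R₀ = 0.90×75 + 0.82×120 + 0.78×85 = 232.2000
Highest R₀: strategy P with 289.3000.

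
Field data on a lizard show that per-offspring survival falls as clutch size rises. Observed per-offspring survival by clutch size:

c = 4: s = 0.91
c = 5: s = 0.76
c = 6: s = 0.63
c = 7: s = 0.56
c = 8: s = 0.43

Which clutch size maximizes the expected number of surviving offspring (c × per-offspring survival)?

Expected surviving offspring = c × s(c):
  c=4: 4 × 0.91 = 3.640
  c=5: 5 × 0.76 = 3.800
  c=6: 6 × 0.63 = 3.780
  c=7: 7 × 0.56 = 3.920
  c=8: 8 × 0.43 = 3.440
Maximum at c = 7 (3.920 surviving offspring).

7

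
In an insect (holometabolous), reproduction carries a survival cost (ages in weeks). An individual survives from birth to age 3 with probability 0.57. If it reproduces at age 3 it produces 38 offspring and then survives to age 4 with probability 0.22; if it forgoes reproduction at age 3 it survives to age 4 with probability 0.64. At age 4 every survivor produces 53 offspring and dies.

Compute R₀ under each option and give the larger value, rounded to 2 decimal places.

breed at age 3: R₀ = 0.57 × (38 + 0.22 × 53) = 0.57 × 49.6600 = 28.3062
delay to age 4: R₀ = 0.57 × (0.64 × 53) = 0.57 × 33.9200 = 19.3344
Higher: breed at age 3 (28.3062).

28.31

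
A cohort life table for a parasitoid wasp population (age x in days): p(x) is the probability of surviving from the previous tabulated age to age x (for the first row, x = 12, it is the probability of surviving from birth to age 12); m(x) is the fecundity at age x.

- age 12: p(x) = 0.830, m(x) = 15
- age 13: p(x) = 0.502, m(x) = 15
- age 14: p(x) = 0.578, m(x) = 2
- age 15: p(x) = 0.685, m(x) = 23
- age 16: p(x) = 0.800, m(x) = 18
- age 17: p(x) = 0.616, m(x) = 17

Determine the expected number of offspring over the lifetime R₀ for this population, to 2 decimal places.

Survivorship from birth: l_x = p_12·p_13·…·p_x.
  l_12 = 0.83000
  l_13 = 0.41666
  l_14 = 0.24083
  l_15 = 0.16497
  l_16 = 0.13197
  l_17 = 0.08130
R₀ = Σ l_x m(x):
  age 12: 0.83000 × 15 = 12.4500
  age 13: 0.41666 × 15 = 6.2499
  age 14: 0.24083 × 2 = 0.4817
  age 15: 0.16497 × 23 = 3.7943
  age 16: 0.13197 × 18 = 2.3755
  age 17: 0.08130 × 17 = 1.3821
R₀ = 12.4500 + 6.2499 + 0.4817 + 3.7943 + 2.3755 + 1.3821 = 26.7334

26.73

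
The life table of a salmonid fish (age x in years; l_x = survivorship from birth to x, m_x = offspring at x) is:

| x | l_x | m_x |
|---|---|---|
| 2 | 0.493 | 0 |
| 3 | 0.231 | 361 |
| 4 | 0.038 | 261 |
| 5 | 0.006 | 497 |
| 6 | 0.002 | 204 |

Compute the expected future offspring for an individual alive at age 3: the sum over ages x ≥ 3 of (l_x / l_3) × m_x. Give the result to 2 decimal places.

l_3 = 0.231. Conditional survival from age 3 to x is l_x / l_3.
  x=3: (0.231/0.231) × 361 = 361.0000
  x=4: (0.038/0.231) × 261 = 42.9351
  x=5: (0.006/0.231) × 497 = 12.9091
  x=6: (0.002/0.231) × 204 = 1.7662
Sum = 361.0000 + 42.9351 + 12.9091 + 1.7662 = 418.6104

418.61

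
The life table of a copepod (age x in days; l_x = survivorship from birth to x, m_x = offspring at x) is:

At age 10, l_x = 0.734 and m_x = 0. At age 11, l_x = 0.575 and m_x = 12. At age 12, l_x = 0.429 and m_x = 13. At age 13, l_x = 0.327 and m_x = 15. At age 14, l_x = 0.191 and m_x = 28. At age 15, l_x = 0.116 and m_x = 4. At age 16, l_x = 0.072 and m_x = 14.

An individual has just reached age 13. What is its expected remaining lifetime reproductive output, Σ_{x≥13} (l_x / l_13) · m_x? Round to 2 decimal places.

35.86

l_13 = 0.327. Conditional survival from age 13 to x is l_x / l_13.
  x=13: (0.327/0.327) × 15 = 15.0000
  x=14: (0.191/0.327) × 28 = 16.3547
  x=15: (0.116/0.327) × 4 = 1.4190
  x=16: (0.072/0.327) × 14 = 3.0826
Sum = 15.0000 + 16.3547 + 1.4190 + 3.0826 = 35.8563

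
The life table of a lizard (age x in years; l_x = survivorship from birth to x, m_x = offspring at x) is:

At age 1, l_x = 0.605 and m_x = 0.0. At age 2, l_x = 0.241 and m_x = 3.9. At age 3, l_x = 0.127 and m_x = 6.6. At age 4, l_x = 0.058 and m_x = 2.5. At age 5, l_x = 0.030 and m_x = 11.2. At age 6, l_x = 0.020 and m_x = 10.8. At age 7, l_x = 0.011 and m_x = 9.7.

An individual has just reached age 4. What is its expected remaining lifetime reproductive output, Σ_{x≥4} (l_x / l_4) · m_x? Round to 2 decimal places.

l_4 = 0.058. Conditional survival from age 4 to x is l_x / l_4.
  x=4: (0.058/0.058) × 2.5 = 2.5000
  x=5: (0.030/0.058) × 11.2 = 5.7931
  x=6: (0.020/0.058) × 10.8 = 3.7241
  x=7: (0.011/0.058) × 9.7 = 1.8397
Sum = 2.5000 + 5.7931 + 3.7241 + 1.8397 = 13.8569

13.86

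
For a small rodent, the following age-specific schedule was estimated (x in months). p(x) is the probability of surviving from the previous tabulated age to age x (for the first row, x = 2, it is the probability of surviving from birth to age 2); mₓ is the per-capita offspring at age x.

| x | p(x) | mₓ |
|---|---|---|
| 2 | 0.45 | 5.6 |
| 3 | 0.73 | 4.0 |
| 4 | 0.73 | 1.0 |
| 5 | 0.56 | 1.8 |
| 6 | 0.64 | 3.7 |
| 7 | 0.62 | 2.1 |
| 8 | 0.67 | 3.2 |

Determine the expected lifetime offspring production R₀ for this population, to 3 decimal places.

4.860

Survivorship from birth: l_x = p_2·p_3·…·p_x.
  l_2 = 0.45000
  l_3 = 0.32850
  l_4 = 0.23981
  l_5 = 0.13429
  l_6 = 0.08595
  l_7 = 0.05329
  l_8 = 0.03570
R₀ = Σ l_x mₓ:
  age 2: 0.45000 × 5.6 = 2.5200
  age 3: 0.32850 × 4.0 = 1.3140
  age 4: 0.23981 × 1.0 = 0.2398
  age 5: 0.13429 × 1.8 = 0.2417
  age 6: 0.08595 × 3.7 = 0.3180
  age 7: 0.05329 × 2.1 = 0.1119
  age 8: 0.03570 × 3.2 = 0.1142
R₀ = 2.5200 + 1.3140 + 0.2398 + 0.2417 + 0.3180 + 0.1119 + 0.1142 = 4.8597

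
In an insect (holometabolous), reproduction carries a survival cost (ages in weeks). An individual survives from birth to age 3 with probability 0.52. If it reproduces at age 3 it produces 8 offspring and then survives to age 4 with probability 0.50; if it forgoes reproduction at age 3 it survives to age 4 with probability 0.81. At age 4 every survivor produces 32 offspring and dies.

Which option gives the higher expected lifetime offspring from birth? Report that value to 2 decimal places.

breed at age 3: R₀ = 0.52 × (8 + 0.50 × 32) = 0.52 × 24.0000 = 12.4800
delay to age 4: R₀ = 0.52 × (0.81 × 32) = 0.52 × 25.9200 = 13.4784
Higher: delay to age 4 (13.4784).

13.48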